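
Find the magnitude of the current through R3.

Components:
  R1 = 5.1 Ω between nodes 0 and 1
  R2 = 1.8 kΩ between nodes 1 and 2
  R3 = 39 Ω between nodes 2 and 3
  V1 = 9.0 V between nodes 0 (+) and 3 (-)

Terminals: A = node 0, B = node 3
Nodal analysis, taking node 3 as the 0 V reference.
Source V1 fixes V_0 = 9 V.
KCL at each unknown node (sum of currents leaving = 0; resistances in Ω):
  Node 1: (V_1 - 9)/5.1 + (V_1 - V_2)/1800 = 0
  Node 2: (V_2 - V_1)/1800 + (V_2 - 0)/39 = 0
Collecting terms (coefficients in siemens):
  0.1966·V_1 - 0.0005556·V_2 = 1.765
  0.0262·V_2 - 0.0005556·V_1 = 0
Determinant D = (0.1966)(0.0262) - (-0.0005556)(-0.0005556) = 0.005151
V_1 = [(1.765)(0.0262) - (-0.0005556)(0)]/D = 8.975 V
V_2 = [(0.1966)(0) - (1.765)(-0.0005556)]/D = 0.1903 V
I_R3 = (V_2 - V_3)/R3 = (0.1903 - 0)/39 = 0.00488 A
|I_R3| = 0.00488 A

Final answer: |I_R3| = 0.00488 A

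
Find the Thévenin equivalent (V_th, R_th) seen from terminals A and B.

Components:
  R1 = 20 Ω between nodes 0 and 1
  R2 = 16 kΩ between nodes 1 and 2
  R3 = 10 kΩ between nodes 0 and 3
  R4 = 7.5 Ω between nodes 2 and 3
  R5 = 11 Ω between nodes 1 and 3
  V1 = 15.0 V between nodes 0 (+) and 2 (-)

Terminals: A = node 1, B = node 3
Step 1 — V_th is the open-circuit voltage V_A - V_B (nothing connected across the terminals).
Nodal analysis, taking node 2 as the 0 V reference.
Source V1 fixes V_0 = 15 V.
KCL at each unknown node (sum of currents leaving = 0; resistances in Ω):
  Node 1: (V_1 - 15)/20 + (V_1 - 0)/16000 + (V_1 - V_3)/11 = 0
  Node 3: (V_3 - 15)/10000 + (V_3 - 0)/7.5 + (V_3 - V_1)/11 = 0
Collecting terms (coefficients in siemens):
  0.141·V_1 - 0.09091·V_3 = 0.75
  0.2243·V_3 - 0.09091·V_1 = 0.0015
Determinant D = (0.141)(0.2243) - (-0.09091)(-0.09091) = 0.02336
V_1 = [(0.75)(0.2243) - (-0.09091)(0.0015)]/D = 7.208 V
V_3 = [(0.141)(0.0015) - (0.75)(-0.09091)]/D = 2.928 V
V_th = V_1 - V_3 = 7.208 - 2.928 = 4.281 V
Step 2 — R_th: zero the source — replace V1 by a short circuit (node 2 merges into node 0) — and find the resistance seen between A (node 1) and B (node 3).
Reduce the network between node 1 (A) and node 3 (B) by series/parallel combination:
  Rp1 = R1 ‖ R2 (parallel, both between nodes 0 and 1) = 1/(1/20 + 1/16000) = 19.98 Ω
  Rp2 = R3 ‖ R4 (parallel, both between nodes 0 and 3) = 1/(1/10000 + 1/7.5) = 7.494 Ω
  Rs1 = Rp1 + Rp2 (series, joined only at node 0) = 19.98 + 7.494 = 27.47 Ω
  Rp3 = R5 ‖ Rs1 (parallel, both between nodes 1 and 3) = 1/(1/11 + 1/27.47) = 7.855 Ω
R_th = 7.855 Ω

Final answer: V_th = 4.281 V, R_th = 7.855 Ω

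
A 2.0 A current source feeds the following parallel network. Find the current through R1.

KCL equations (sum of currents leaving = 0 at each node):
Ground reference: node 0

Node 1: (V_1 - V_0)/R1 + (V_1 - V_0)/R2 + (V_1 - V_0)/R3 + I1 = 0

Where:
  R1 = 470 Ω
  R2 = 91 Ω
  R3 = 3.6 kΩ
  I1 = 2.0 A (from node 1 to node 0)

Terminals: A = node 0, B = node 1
All resistors sit directly between nodes 0 and 1, so they are in parallel and share one voltage V; the full source current 2 A splits among them.
1/R_par = 1/470 + 1/91 + 1/3600 = 0.01339 S  =>  R_par = 74.66 Ω
V = I × R_par = 2 × 74.66 = 149.3 V
I_R1 = V/R1 = 149.3/470 = 0.3177 A

Final answer: 0.3177 A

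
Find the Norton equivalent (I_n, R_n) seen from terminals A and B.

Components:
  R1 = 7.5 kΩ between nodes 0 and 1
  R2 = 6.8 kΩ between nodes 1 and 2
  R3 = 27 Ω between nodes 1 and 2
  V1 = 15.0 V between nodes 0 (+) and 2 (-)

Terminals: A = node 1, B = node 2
Find the Thévenin equivalent first; then I_n = V_th/R_th and R_n = R_th.
Step 1 — V_th is the open-circuit voltage V_A - V_B (nothing connected across the terminals).
Nodal analysis, taking node 2 as the 0 V reference.
Source V1 fixes V_0 = 15 V.
KCL at each unknown node (sum of currents leaving = 0; resistances in Ω):
  Node 1: (V_1 - 15)/7500 + (V_1 - 0)/6800 + (V_1 - 0)/27 = 0
Collecting terms: 0.03732 × V_1 = 0.002  =>  V_1 = 0.05359 V
V_th = V_1 - V_2 = 0.05359 - 0 = 0.05359 V
Step 2 — R_th: zero the source — replace V1 by a short circuit (node 2 merges into node 0) — and find the resistance seen between A (node 1) and B (node 0).
Reduce the network between node 1 (A) and node 0 (B) by series/parallel combination:
  Rp1 = R1 ‖ R2 ‖ R3 (parallel, all between nodes 0 and 1) = 1/(1/7500 + 1/6800 + 1/27) = 26.8 Ω
R_th = 26.8 Ω
I_n = V_th/R_th = 0.05359/26.8 = 0.002 A, and R_n = R_th = 26.8 Ω

Final answer: I_n = 0.002 A, R_n = 26.8 Ω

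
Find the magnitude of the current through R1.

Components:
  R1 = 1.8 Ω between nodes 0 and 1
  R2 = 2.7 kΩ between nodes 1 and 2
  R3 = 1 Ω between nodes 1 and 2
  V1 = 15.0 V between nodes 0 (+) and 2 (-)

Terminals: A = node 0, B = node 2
Nodal analysis, taking node 2 as the 0 V reference.
Source V1 fixes V_0 = 15 V.
KCL at each unknown node (sum of currents leaving = 0; resistances in Ω):
  Node 1: (V_1 - 15)/1.8 + (V_1 - 0)/2700 + (V_1 - 0)/1 = 0
Collecting terms: 1.556 × V_1 = 8.333  =>  V_1 = 5.356 V
I_R1 = (V_0 - V_1)/R1 = (15 - 5.356)/1.8 = 5.358 A
|I_R1| = 5.358 A

Final answer: |I_R1| = 5.358 A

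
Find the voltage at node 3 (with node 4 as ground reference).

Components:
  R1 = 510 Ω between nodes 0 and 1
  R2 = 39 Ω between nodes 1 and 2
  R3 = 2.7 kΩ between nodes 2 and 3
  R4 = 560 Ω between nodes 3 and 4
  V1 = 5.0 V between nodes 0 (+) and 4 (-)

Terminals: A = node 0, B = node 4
Nodal analysis, taking node 4 as the 0 V reference.
Source V1 fixes V_0 = 5 V.
KCL at each unknown node (sum of currents leaving = 0; resistances in Ω):
  Node 1: (V_1 - 5)/510 + (V_1 - V_2)/39 = 0
  Node 2: (V_2 - V_1)/39 + (V_2 - V_3)/2700 = 0
  Node 3: (V_3 - V_2)/2700 + (V_3 - 0)/560 = 0
Collecting terms (coefficients in siemens):
  0.0276·V_1 - 0.02564·V_2 = 0.009804
  0.02601·V_2 - 0.02564·V_1 - 0.0003704·V_3 = 0
  0.002156·V_3 - 0.0003704·V_2 = 0
Solving these 3 simultaneous equations (Gaussian elimination) gives:
  V_1 = 4.331 V, V_2 = 4.279 V, V_3 = 0.7351 V
The requested potential is V_3 = 0.7351 V.

Final answer: V_3 = 0.7351 V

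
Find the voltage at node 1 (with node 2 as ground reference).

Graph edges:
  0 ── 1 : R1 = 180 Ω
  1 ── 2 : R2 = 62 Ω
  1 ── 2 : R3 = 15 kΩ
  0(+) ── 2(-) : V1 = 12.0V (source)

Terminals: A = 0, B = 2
Nodal analysis, taking node 2 as the 0 V reference.
Source V1 fixes V_0 = 12 V.
KCL at each unknown node (sum of currents leaving = 0; resistances in Ω):
  Node 1: (V_1 - 12)/180 + (V_1 - 0)/62 + (V_1 - 0)/15000 = 0
Collecting terms: 0.02175 × V_1 = 0.06667  =>  V_1 = 3.065 V
The requested potential is V_1 = 3.065 V.

Final answer: V_1 = 3.065 V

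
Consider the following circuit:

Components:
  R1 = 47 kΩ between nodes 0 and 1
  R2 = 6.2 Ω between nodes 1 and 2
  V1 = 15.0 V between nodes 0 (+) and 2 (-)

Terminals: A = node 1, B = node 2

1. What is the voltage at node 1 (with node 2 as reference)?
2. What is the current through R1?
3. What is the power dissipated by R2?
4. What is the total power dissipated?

Nodal analysis, taking node 2 as the 0 V reference.
Source V1 fixes V_0 = 15 V.
KCL at each unknown node (sum of currents leaving = 0; resistances in Ω):
  Node 1: (V_1 - 15)/47000 + (V_1 - 0)/6.2 = 0
Collecting terms: 0.1613 × V_1 = 0.0003191  =>  V_1 = 0.001978 V
Part 1:
  Read off the nodal solution: V_1 = 0.001978 V
Part 2:
  I_R1 = (V_0 - V_1)/R1 = (15 - 0.001978)/47000 = 0.0003191 A
  Magnitude: I_R1 = 0.0003191 A
Part 3:
  I_R2 = (V_1 - V_2)/R2 = (0.001978 - 0)/6.2 = 0.0003191 A
  P_R2 = I_R2² × R2 = (0.0003191)² × 6.2 = 0.0000006313 W
Part 4:
  Power in each resistor, P = (ΔV)²/R:
    P_R1 = (15 - 0.001978)²/47000 = 0.004786 W
    P_R2 = (0.001978 - 0)²/6.2 = 0.0000006313 W
  P_total = P_R1 + P_R2 = 0.004787 W

Final answers:
1. V_1 = 0.001978 V
2. I_R1 = 0.0003191 A
3. P_R2 = 6.313e-07 W
4. P_total = 0.004787 W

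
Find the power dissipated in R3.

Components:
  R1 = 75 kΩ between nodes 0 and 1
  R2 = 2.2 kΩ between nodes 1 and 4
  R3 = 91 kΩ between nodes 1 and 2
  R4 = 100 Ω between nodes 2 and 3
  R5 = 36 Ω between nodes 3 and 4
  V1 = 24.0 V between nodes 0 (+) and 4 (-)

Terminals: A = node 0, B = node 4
Nodal analysis, taking node 4 as the 0 V reference.
Source V1 fixes V_0 = 24 V.
KCL at each unknown node (sum of currents leaving = 0; resistances in Ω):
  Node 1: (V_1 - 24)/75000 + (V_1 - 0)/2200 + (V_1 - V_2)/91000 = 0
  Node 2: (V_2 - V_1)/91000 + (V_2 - V_3)/100 = 0
  Node 3: (V_3 - V_2)/100 + (V_3 - 0)/36 = 0
Collecting terms (coefficients in siemens):
  0.0004789·V_1 - 0.00001099·V_2 = 0.00032
  0.01001·V_2 - 0.00001099·V_1 - 0.01·V_3 = 0
  0.03778·V_3 - 0.01·V_2 = 0
Solving these 3 simultaneous equations (Gaussian elimination) gives:
  V_1 = 0.6683 V, V_2 = 0.0009972 V, V_3 = 0.000264 V
I_R3 = (V_1 - V_2)/R3 = (0.6683 - 0.0009972)/91000 = 0.000007333 A
P_R3 = I_R3² × R3 = (0.000007333)² × 91000 = 0.000004893 W

Final answer: 4.893e-06 W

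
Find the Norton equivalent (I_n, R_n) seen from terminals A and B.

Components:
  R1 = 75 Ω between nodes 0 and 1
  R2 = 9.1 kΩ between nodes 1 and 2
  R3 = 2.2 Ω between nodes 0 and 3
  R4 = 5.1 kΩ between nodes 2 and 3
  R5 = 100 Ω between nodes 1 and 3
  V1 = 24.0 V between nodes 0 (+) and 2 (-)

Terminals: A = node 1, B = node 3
Find the Thévenin equivalent first; then I_n = V_th/R_th and R_n = R_th.
Step 1 — V_th is the open-circuit voltage V_A - V_B (nothing connected across the terminals).
Nodal analysis, taking node 2 as the 0 V reference.
Source V1 fixes V_0 = 24 V.
KCL at each unknown node (sum of currents leaving = 0; resistances in Ω):
  Node 1: (V_1 - 24)/75 + (V_1 - 0)/9100 + (V_1 - V_3)/100 = 0
  Node 3: (V_3 - 24)/2.2 + (V_3 - 0)/5100 + (V_3 - V_1)/100 = 0
Collecting terms (coefficients in siemens):
  0.02344·V_1 - 0.01·V_3 = 0.32
  0.4647·V_3 - 0.01·V_1 = 10.91
Determinant D = (0.02344)(0.4647) - (-0.01)(-0.01) = 0.0108
V_1 = [(0.32)(0.4647) - (-0.01)(10.91)]/D = 23.88 V
V_3 = [(0.02344)(10.91) - (0.32)(-0.01)]/D = 23.99 V
V_th = V_1 - V_3 = 23.88 - 23.99 = -0.1052 V
Step 2 — R_th: zero the source — replace V1 by a short circuit (node 2 merges into node 0) — and find the resistance seen between A (node 1) and B (node 3).
Reduce the network between node 1 (A) and node 3 (B) by series/parallel combination:
  Rp1 = R1 ‖ R2 (parallel, both between nodes 0 and 1) = 1/(1/75 + 1/9100) = 74.39 Ω
  Rp2 = R3 ‖ R4 (parallel, both between nodes 0 and 3) = 1/(1/2.2 + 1/5100) = 2.199 Ω
  Rs1 = Rp1 + Rp2 (series, joined only at node 0) = 74.39 + 2.199 = 76.59 Ω
  Rp3 = R5 ‖ Rs1 (parallel, both between nodes 1 and 3) = 1/(1/100 + 1/76.59) = 43.37 Ω
R_th = 43.37 Ω
I_n = V_th/R_th = -0.1052/43.37 = -0.002427 A, and R_n = R_th = 43.37 Ω

Final answer: I_n = -0.002427 A, R_n = 43.37 Ω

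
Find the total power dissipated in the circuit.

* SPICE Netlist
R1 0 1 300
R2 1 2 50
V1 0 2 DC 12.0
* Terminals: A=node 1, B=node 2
Nodal analysis, taking node 2 as the 0 V reference.
Source V1 fixes V_0 = 12 V.
KCL at each unknown node (sum of currents leaving = 0; resistances in Ω):
  Node 1: (V_1 - 12)/300 + (V_1 - 0)/50 = 0
Collecting terms: 0.02333 × V_1 = 0.04  =>  V_1 = 1.714 V
Power in each resistor, P = (ΔV)²/R:
  P_R1 = (12 - 1.714)²/300 = 0.3527 W
  P_R2 = (1.714 - 0)²/50 = 0.05878 W
P_total = P_R1 + P_R2 = 0.4114 W

Final answer: 0.4114 W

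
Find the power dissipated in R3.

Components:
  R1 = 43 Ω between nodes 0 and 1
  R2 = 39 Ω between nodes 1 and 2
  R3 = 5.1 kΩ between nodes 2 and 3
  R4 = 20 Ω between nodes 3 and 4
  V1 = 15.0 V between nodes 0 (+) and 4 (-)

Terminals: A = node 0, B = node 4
Nodal analysis, taking node 4 as the 0 V reference.
Source V1 fixes V_0 = 15 V.
KCL at each unknown node (sum of currents leaving = 0; resistances in Ω):
  Node 1: (V_1 - 15)/43 + (V_1 - V_2)/39 = 0
  Node 2: (V_2 - V_1)/39 + (V_2 - V_3)/5100 = 0
  Node 3: (V_3 - V_2)/5100 + (V_3 - 0)/20 = 0
Collecting terms (coefficients in siemens):
  0.0489·V_1 - 0.02564·V_2 = 0.3488
  0.02584·V_2 - 0.02564·V_1 - 0.0001961·V_3 = 0
  0.0502·V_3 - 0.0001961·V_2 = 0
Solving these 3 simultaneous equations (Gaussian elimination) gives:
  V_1 = 14.88 V, V_2 = 14.76 V, V_3 = 0.05767 V
I_R3 = (V_2 - V_3)/R3 = (14.76 - 0.05767)/5100 = 0.002884 A
P_R3 = I_R3² × R3 = (0.002884)² × 5100 = 0.0424 W

Final answer: 0.0424 W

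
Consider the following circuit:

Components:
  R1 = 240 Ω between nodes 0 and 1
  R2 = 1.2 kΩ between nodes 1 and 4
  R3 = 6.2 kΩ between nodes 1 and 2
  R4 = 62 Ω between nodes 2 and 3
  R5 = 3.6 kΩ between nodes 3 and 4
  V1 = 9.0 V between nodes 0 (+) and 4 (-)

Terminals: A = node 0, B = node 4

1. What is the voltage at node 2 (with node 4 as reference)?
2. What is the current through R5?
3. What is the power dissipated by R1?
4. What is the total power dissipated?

Nodal analysis, taking node 4 as the 0 V reference.
Source V1 fixes V_0 = 9 V.
KCL at each unknown node (sum of currents leaving = 0; resistances in Ω):
  Node 1: (V_1 - 9)/240 + (V_1 - 0)/1200 + (V_1 - V_2)/6200 = 0
  Node 2: (V_2 - V_1)/6200 + (V_2 - V_3)/62 = 0
  Node 3: (V_3 - V_2)/62 + (V_3 - 0)/3600 = 0
Collecting terms (coefficients in siemens):
  0.005161·V_1 - 0.0001613·V_2 = 0.0375
  0.01629·V_2 - 0.0001613·V_1 - 0.01613·V_3 = 0
  0.01641·V_3 - 0.01613·V_2 = 0
Solving these 3 simultaneous equations (Gaussian elimination) gives:
  V_1 = 7.351 V, V_2 = 2.73 V, V_3 = 2.683 V
Part 1:
  Read off the nodal solution: V_2 = 2.73 V
Part 2:
  I_R5 = (V_3 - V_4)/R5 = (2.683 - 0)/3600 = 0.0007454 A
  Magnitude: I_R5 = 0.0007454 A
Part 3:
  I_R1 = (V_0 - V_1)/R1 = (9 - 7.351)/240 = 0.006871 A
  P_R1 = I_R1² × R1 = (0.006871)² × 240 = 0.01133 W
Part 4:
  Power in each resistor, P = (ΔV)²/R:
    P_R1 = (9 - 7.351)²/240 = 0.01133 W
    P_R2 = (7.351 - 0)²/1200 = 0.04503 W
    P_R3 = (7.351 - 2.73)²/6200 = 0.003445 W
    P_R4 = (2.73 - 2.683)²/62 = 0.00003445 W
    P_R5 = (2.683 - 0)²/3600 = 0.002 W
  P_total = P_R1 + P_R2 + P_R3 + P_R4 + P_R5 = 0.06184 W

Final answers:
1. V_2 = 2.73 V
2. I_R5 = 0.0007454 A
3. P_R1 = 0.01133 W
4. P_total = 0.06184 W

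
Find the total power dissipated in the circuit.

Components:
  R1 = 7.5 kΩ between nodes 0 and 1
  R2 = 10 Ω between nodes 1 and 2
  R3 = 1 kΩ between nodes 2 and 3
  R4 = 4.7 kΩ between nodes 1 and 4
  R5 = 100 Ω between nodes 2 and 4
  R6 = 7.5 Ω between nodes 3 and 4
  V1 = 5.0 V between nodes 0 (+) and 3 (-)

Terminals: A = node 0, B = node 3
Nodal analysis, taking node 3 as the 0 V reference.
Source V1 fixes V_0 = 5 V.
KCL at each unknown node (sum of currents leaving = 0; resistances in Ω):
  Node 1: (V_1 - 5)/7500 + (V_1 - V_2)/10 + (V_1 - V_4)/4700 = 0
  Node 2: (V_2 - V_1)/10 + (V_2 - 0)/1000 + (V_2 - V_4)/100 = 0
  Node 4: (V_4 - V_1)/4700 + (V_4 - V_2)/100 + (V_4 - 0)/7.5 = 0
Collecting terms (coefficients in siemens):
  0.1003·V_1 - 0.1·V_2 - 0.0002128·V_4 = 0.0006667
  0.111·V_2 - 0.1·V_1 - 0.01·V_4 = 0
  0.1435·V_4 - 0.0002128·V_1 - 0.01·V_2 = 0
Solving these 3 simultaneous equations (Gaussian elimination) gives:
  V_1 = 0.06901 V, V_2 = 0.06258 V, V_4 = 0.004462 V
Power in each resistor, P = (ΔV)²/R:
  P_R1 = (5 - 0.06901)²/7500 = 0.003242 W
  P_R2 = (0.06901 - 0.06258)²/10 = 0.000004144 W
  P_R3 = (0.06258 - 0)²/1000 = 0.000003916 W
  P_R4 = (0.06901 - 0.004462)²/4700 = 0.0000008866 W
  P_R5 = (0.06258 - 0.004462)²/100 = 0.00003377 W
  P_R6 = (0 - 0.004462)²/7.5 = 0.000002654 W
P_total = P_R1 + P_R2 + P_R3 + P_R4 + P_R5 + P_R6 = 0.003287 W

Final answer: 0.003287 W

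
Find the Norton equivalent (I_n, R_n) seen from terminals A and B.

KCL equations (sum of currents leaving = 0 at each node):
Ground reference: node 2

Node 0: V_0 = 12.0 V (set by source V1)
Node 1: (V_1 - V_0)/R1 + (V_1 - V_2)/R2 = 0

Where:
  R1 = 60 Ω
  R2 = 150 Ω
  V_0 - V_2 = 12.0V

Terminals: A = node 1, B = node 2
Find the Thévenin equivalent first; then I_n = V_th/R_th and R_n = R_th.
Step 1 — V_th is the open-circuit voltage V_A - V_B (nothing connected across the terminals).
Nodal analysis, taking node 2 as the 0 V reference.
Source V1 fixes V_0 = 12 V.
KCL at each unknown node (sum of currents leaving = 0; resistances in Ω):
  Node 1: (V_1 - 12)/60 + (V_1 - 0)/150 = 0
Collecting terms: 0.02333 × V_1 = 0.2  =>  V_1 = 8.571 V
V_th = V_1 - V_2 = 8.571 - 0 = 8.571 V
Step 2 — R_th: zero the source — replace V1 by a short circuit (node 2 merges into node 0) — and find the resistance seen between A (node 1) and B (node 0).
Reduce the network between node 1 (A) and node 0 (B) by series/parallel combination:
  Rp1 = R1 ‖ R2 (parallel, both between nodes 0 and 1) = 1/(1/60 + 1/150) = 42.86 Ω
R_th = 42.86 Ω
I_n = V_th/R_th = 8.571/42.86 = 0.2 A, and R_n = R_th = 42.86 Ω

Final answer: I_n = 0.2 A, R_n = 42.86 Ω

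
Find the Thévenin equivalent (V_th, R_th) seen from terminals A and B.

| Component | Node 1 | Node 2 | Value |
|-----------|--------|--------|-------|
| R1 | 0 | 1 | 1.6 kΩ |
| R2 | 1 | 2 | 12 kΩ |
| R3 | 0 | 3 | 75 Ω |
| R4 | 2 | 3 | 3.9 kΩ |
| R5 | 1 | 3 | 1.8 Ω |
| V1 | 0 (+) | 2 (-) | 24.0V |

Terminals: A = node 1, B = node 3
Step 1 — V_th is the open-circuit voltage V_A - V_B (nothing connected across the terminals).
Nodal analysis, taking node 2 as the 0 V reference.
Source V1 fixes V_0 = 24 V.
KCL at each unknown node (sum of currents leaving = 0; resistances in Ω):
  Node 1: (V_1 - 24)/1600 + (V_1 - 0)/12000 + (V_1 - V_3)/1.8 = 0
  Node 3: (V_3 - 24)/75 + (V_3 - 0)/3900 + (V_3 - V_1)/1.8 = 0
Collecting terms (coefficients in siemens):
  0.5563·V_1 - 0.5556·V_3 = 0.015
  0.5691·V_3 - 0.5556·V_1 = 0.32
Determinant D = (0.5563)(0.5691) - (-0.5556)(-0.5556) = 0.007953
V_1 = [(0.015)(0.5691) - (-0.5556)(0.32)]/D = 23.43 V
V_3 = [(0.5563)(0.32) - (0.015)(-0.5556)]/D = 23.43 V
V_th = V_1 - V_3 = 23.43 - 23.43 = -0.002869 V
Step 2 — R_th: zero the source — replace V1 by a short circuit (node 2 merges into node 0) — and find the resistance seen between A (node 1) and B (node 3).
Reduce the network between node 1 (A) and node 3 (B) by series/parallel combination:
  Rp1 = R1 ‖ R2 (parallel, both between nodes 0 and 1) = 1/(1/1600 + 1/12000) = 1412 Ω
  Rp2 = R3 ‖ R4 (parallel, both between nodes 0 and 3) = 1/(1/75 + 1/3900) = 73.58 Ω
  Rs1 = Rp1 + Rp2 (series, joined only at node 0) = 1412 + 73.58 = 1485 Ω
  Rp3 = R5 ‖ Rs1 (parallel, both between nodes 1 and 3) = 1/(1/1.8 + 1/1485) = 1.798 Ω
R_th = 1.798 Ω

Final answer: V_th = -0.002869 V, R_th = 1.798 Ω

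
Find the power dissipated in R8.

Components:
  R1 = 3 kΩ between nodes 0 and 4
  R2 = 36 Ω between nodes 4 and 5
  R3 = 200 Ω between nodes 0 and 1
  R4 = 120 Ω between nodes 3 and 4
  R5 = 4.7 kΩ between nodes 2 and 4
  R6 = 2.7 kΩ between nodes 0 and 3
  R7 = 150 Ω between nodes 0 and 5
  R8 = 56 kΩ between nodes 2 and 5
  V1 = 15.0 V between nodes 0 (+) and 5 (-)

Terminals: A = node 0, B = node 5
Nodal analysis, taking node 5 as the 0 V reference.
Source V1 fixes V_0 = 15 V.
KCL at each unknown node (sum of currents leaving = 0; resistances in Ω):
  Node 1: (V_1 - 15)/200 = 0
  Node 2: (V_2 - V_4)/4700 + (V_2 - 0)/56000 = 0
  Node 3: (V_3 - V_4)/120 + (V_3 - 15)/2700 = 0
  Node 4: (V_4 - 15)/3000 + (V_4 - 0)/36 + (V_4 - V_3)/120 + (V_4 - V_2)/4700 = 0
Collecting terms (coefficients in siemens):
  0.005·V_1 = 0.075
  0.0002306·V_2 - 0.0002128·V_4 = 0
  0.008704·V_3 - 0.008333·V_4 = 0.005556
  0.03666·V_4 - 0.0002128·V_2 - 0.008333·V_3 = 0.005
Solving these 4 simultaneous equations (Gaussian elimination) gives:
  V_1 = 15 V, V_2 = 0.3342 V, V_3 = 0.9852 V, V_4 = 0.3623 V
I_R8 = (V_2 - V_5)/R8 = (0.3342 - 0)/56000 = 0.000005969 A
P_R8 = I_R8² × R8 = (0.000005969)² × 56000 = 0.000001995 W

Final answer: 1.995e-06 W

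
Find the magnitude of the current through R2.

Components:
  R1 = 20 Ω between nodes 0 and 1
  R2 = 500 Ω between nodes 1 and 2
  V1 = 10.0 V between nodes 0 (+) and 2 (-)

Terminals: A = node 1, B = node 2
Nodal analysis, taking node 2 as the 0 V reference.
Source V1 fixes V_0 = 10 V.
KCL at each unknown node (sum of currents leaving = 0; resistances in Ω):
  Node 1: (V_1 - 10)/20 + (V_1 - 0)/500 = 0
Collecting terms: 0.052 × V_1 = 0.5  =>  V_1 = 9.615 V
I_R2 = (V_1 - V_2)/R2 = (9.615 - 0)/500 = 0.01923 A
|I_R2| = 0.01923 A

Final answer: |I_R2| = 0.01923 A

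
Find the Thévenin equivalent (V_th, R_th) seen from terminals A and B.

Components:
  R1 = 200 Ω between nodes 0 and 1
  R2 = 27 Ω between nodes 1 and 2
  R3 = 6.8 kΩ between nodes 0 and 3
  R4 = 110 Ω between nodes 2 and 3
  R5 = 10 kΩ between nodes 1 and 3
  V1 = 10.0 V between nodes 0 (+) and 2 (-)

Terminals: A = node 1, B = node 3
Step 1 — V_th is the open-circuit voltage V_A - V_B (nothing connected across the terminals).
Nodal analysis, taking node 2 as the 0 V reference.
Source V1 fixes V_0 = 10 V.
KCL at each unknown node (sum of currents leaving = 0; resistances in Ω):
  Node 1: (V_1 - 10)/200 + (V_1 - 0)/27 + (V_1 - V_3)/10000 = 0
  Node 3: (V_3 - 10)/6800 + (V_3 - 0)/110 + (V_3 - V_1)/10000 = 0
Collecting terms (coefficients in siemens):
  0.04214·V_1 - 0.0001·V_3 = 0.05
  0.009338·V_3 - 0.0001·V_1 = 0.001471
Determinant D = (0.04214)(0.009338) - (-0.0001)(-0.0001) = 0.0003935
V_1 = [(0.05)(0.009338) - (-0.0001)(0.001471)]/D = 1.187 V
V_3 = [(0.04214)(0.001471) - (0.05)(-0.0001)]/D = 0.1702 V
V_th = V_1 - V_3 = 1.187 - 0.1702 = 1.017 V
Step 2 — R_th: zero the source — replace V1 by a short circuit (node 2 merges into node 0) — and find the resistance seen between A (node 1) and B (node 3).
Reduce the network between node 1 (A) and node 3 (B) by series/parallel combination:
  Rp1 = R1 ‖ R2 (parallel, both between nodes 0 and 1) = 1/(1/200 + 1/27) = 23.79 Ω
  Rp2 = R3 ‖ R4 (parallel, both between nodes 0 and 3) = 1/(1/6800 + 1/110) = 108.2 Ω
  Rs1 = Rp1 + Rp2 (series, joined only at node 0) = 23.79 + 108.2 = 132 Ω
  Rp3 = R5 ‖ Rs1 (parallel, both between nodes 1 and 3) = 1/(1/10000 + 1/132) = 130.3 Ω
R_th = 130.3 Ω

Final answer: V_th = 1.017 V, R_th = 130.3 Ω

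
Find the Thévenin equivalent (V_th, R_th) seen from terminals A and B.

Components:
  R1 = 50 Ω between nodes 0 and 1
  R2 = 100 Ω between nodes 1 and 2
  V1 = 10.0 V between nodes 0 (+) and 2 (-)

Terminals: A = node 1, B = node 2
Step 1 — V_th is the open-circuit voltage V_A - V_B (nothing connected across the terminals).
Nodal analysis, taking node 2 as the 0 V reference.
Source V1 fixes V_0 = 10 V.
KCL at each unknown node (sum of currents leaving = 0; resistances in Ω):
  Node 1: (V_1 - 10)/50 + (V_1 - 0)/100 = 0
Collecting terms: 0.03 × V_1 = 0.2  =>  V_1 = 6.667 V
V_th = V_1 - V_2 = 6.667 - 0 = 6.667 V
Step 2 — R_th: zero the source — replace V1 by a short circuit (node 2 merges into node 0) — and find the resistance seen between A (node 1) and B (node 0).
Reduce the network between node 1 (A) and node 0 (B) by series/parallel combination:
  Rp1 = R1 ‖ R2 (parallel, both between nodes 0 and 1) = 1/(1/50 + 1/100) = 33.33 Ω
R_th = 33.33 Ω

Final answer: V_th = 6.667 V, R_th = 33.33 Ω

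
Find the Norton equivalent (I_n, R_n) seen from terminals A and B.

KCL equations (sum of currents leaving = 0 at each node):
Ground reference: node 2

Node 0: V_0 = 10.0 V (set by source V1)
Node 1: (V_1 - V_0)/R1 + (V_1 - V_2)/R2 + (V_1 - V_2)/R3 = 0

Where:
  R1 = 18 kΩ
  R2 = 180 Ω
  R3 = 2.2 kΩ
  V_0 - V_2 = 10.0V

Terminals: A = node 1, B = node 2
Find the Thévenin equivalent first; then I_n = V_th/R_th and R_n = R_th.
Step 1 — V_th is the open-circuit voltage V_A - V_B (nothing connected across the terminals).
Nodal analysis, taking node 2 as the 0 V reference.
Source V1 fixes V_0 = 10 V.
KCL at each unknown node (sum of currents leaving = 0; resistances in Ω):
  Node 1: (V_1 - 10)/18000 + (V_1 - 0)/180 + (V_1 - 0)/2200 = 0
Collecting terms: 0.006066 × V_1 = 0.0005556  =>  V_1 = 0.09159 V
V_th = V_1 - V_2 = 0.09159 - 0 = 0.09159 V
Step 2 — R_th: zero the source — replace V1 by a short circuit (node 2 merges into node 0) — and find the resistance seen between A (node 1) and B (node 0).
Reduce the network between node 1 (A) and node 0 (B) by series/parallel combination:
  Rp1 = R1 ‖ R2 ‖ R3 (parallel, all between nodes 0 and 1) = 1/(1/18000 + 1/180 + 1/2200) = 164.9 Ω
R_th = 164.9 Ω
I_n = V_th/R_th = 0.09159/164.9 = 0.0005556 A, and R_n = R_th = 164.9 Ω

Final answer: I_n = 0.0005556 A, R_n = 164.9 Ω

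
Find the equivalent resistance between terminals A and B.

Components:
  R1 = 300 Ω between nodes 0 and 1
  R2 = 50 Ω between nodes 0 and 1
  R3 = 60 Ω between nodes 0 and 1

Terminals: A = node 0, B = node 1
Reduce the network between node 0 (A) and node 1 (B) by series/parallel combination:
  Rp1 = R1 ‖ R2 ‖ R3 (parallel, all between nodes 0 and 1) = 1/(1/300 + 1/50 + 1/60) = 25 Ω
R_eq = 25 Ω

Final answer: 25 Ω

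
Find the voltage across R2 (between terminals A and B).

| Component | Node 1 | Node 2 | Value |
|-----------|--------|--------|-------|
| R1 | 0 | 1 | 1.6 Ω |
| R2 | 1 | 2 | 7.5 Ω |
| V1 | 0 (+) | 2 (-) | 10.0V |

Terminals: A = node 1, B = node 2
R1 and R2 are in series across V1 (node 0 → node 1 → node 2), and the output A–B is taken across R2, so this is a voltage divider.
Series current: I = V1/(R1 + R2) = 10/(1.6 + 7.5) = 10/9.1 = 1.099 A
V_R2 = I × R2 = V1 × R2/(R1 + R2) = 10 × 7.5/9.1 = 8.242 V

Final answer: 8.242 V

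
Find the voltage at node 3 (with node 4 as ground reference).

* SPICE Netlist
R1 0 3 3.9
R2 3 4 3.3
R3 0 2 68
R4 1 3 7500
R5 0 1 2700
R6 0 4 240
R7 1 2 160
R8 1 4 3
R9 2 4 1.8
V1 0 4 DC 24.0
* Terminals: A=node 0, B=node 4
Nodal analysis, taking node 4 as the 0 V reference.
Source V1 fixes V_0 = 24 V.
KCL at each unknown node (sum of currents leaving = 0; resistances in Ω):
  Node 1: (V_1 - V_3)/7500 + (V_1 - 24)/2700 + (V_1 - V_2)/160 + (V_1 - 0)/3 = 0
  Node 2: (V_2 - 24)/68 + (V_2 - V_1)/160 + (V_2 - 0)/1.8 = 0
  Node 3: (V_3 - 24)/3.9 + (V_3 - 0)/3.3 + (V_3 - V_1)/7500 = 0
Collecting terms (coefficients in siemens):
  0.3401·V_1 - 0.00625·V_2 - 0.0001333·V_3 = 0.008889
  0.5765·V_2 - 0.00625·V_1 = 0.3529
  0.5596·V_3 - 0.0001333·V_1 = 6.154
Solving these 3 simultaneous equations (Gaussian elimination) gives:
  V_1 = 0.04171 V, V_2 = 0.6127 V, V_3 = 11 V
The requested potential is V_3 = 11 V.

Final answer: V_3 = 11 V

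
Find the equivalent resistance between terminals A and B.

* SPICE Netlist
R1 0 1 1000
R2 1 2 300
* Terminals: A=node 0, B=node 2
Reduce the network between node 0 (A) and node 2 (B) by series/parallel combination:
  Rs1 = R1 + R2 (series, joined only at node 1) = 1000 + 300 = 1300 Ω
R_eq = 1.3 kΩ

Final answer: 1.3 kΩ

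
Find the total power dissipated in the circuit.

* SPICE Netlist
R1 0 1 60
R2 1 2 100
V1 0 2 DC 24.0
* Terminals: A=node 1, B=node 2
Nodal analysis, taking node 2 as the 0 V reference.
Source V1 fixes V_0 = 24 V.
KCL at each unknown node (sum of currents leaving = 0; resistances in Ω):
  Node 1: (V_1 - 24)/60 + (V_1 - 0)/100 = 0
Collecting terms: 0.02667 × V_1 = 0.4  =>  V_1 = 15 V
Power in each resistor, P = (ΔV)²/R:
  P_R1 = (24 - 15)²/60 = 1.35 W
  P_R2 = (15 - 0)²/100 = 2.25 W
P_total = P_R1 + P_R2 = 3.6 W

Final answer: 3.6 W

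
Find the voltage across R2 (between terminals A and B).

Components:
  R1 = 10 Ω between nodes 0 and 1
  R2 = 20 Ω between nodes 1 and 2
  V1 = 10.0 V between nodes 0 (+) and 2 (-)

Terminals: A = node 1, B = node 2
R1 and R2 are in series across V1 (node 0 → node 1 → node 2), and the output A–B is taken across R2, so this is a voltage divider.
Series current: I = V1/(R1 + R2) = 10/(10 + 20) = 10/30 = 0.3333 A
V_R2 = I × R2 = V1 × R2/(R1 + R2) = 10 × 20/30 = 6.667 V

Final answer: 6.667 V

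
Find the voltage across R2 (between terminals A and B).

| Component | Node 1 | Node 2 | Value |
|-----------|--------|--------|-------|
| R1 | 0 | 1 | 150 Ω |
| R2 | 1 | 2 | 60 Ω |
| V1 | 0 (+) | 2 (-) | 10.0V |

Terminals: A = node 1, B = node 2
R1 and R2 are in series across V1 (node 0 → node 1 → node 2), and the output A–B is taken across R2, so this is a voltage divider.
Series current: I = V1/(R1 + R2) = 10/(150 + 60) = 10/210 = 0.04762 A
V_R2 = I × R2 = V1 × R2/(R1 + R2) = 10 × 60/210 = 2.857 V

Final answer: 2.857 V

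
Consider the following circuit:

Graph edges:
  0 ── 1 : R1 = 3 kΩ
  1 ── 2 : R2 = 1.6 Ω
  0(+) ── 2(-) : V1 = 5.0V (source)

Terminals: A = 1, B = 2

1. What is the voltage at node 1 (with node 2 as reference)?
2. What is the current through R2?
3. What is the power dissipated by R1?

Nodal analysis, taking node 2 as the 0 V reference.
Source V1 fixes V_0 = 5 V.
KCL at each unknown node (sum of currents leaving = 0; resistances in Ω):
  Node 1: (V_1 - 5)/3000 + (V_1 - 0)/1.6 = 0
Collecting terms: 0.6253 × V_1 = 0.001667  =>  V_1 = 0.002665 V
Part 1:
  Read off the nodal solution: V_1 = 0.002665 V
Part 2:
  I_R2 = (V_1 - V_2)/R2 = (0.002665 - 0)/1.6 = 0.001666 A
  Magnitude: I_R2 = 0.001666 A
Part 3:
  I_R1 = (V_0 - V_1)/R1 = (5 - 0.002665)/3000 = 0.001666 A
  P_R1 = I_R1² × R1 = (0.001666)² × 3000 = 0.008324 W

Final answers:
1. V_1 = 0.002665 V
2. I_R2 = 0.001666 A
3. P_R1 = 0.008324 W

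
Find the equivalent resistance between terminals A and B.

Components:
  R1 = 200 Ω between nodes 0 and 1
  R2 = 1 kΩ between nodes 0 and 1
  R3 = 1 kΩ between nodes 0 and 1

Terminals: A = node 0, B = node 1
Reduce the network between node 0 (A) and node 1 (B) by series/parallel combination:
  Rp1 = R1 ‖ R2 ‖ R3 (parallel, all between nodes 0 and 1) = 1/(1/200 + 1/1000 + 1/1000) = 142.9 Ω
R_eq = 142.9 Ω

Final answer: 142.9 Ω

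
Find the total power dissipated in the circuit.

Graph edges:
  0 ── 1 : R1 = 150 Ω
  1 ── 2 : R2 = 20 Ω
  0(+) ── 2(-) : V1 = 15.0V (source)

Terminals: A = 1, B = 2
Nodal analysis, taking node 2 as the 0 V reference.
Source V1 fixes V_0 = 15 V.
KCL at each unknown node (sum of currents leaving = 0; resistances in Ω):
  Node 1: (V_1 - 15)/150 + (V_1 - 0)/20 = 0
Collecting terms: 0.05667 × V_1 = 0.1  =>  V_1 = 1.765 V
Power in each resistor, P = (ΔV)²/R:
  P_R1 = (15 - 1.765)²/150 = 1.168 W
  P_R2 = (1.765 - 0)²/20 = 0.1557 W
P_total = P_R1 + P_R2 = 1.324 W

Final answer: 1.324 W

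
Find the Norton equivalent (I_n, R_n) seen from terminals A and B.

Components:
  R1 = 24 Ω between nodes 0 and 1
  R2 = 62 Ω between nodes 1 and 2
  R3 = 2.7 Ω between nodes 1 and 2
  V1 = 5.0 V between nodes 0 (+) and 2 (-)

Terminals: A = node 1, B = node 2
Find the Thévenin equivalent first; then I_n = V_th/R_th and R_n = R_th.
Step 1 — V_th is the open-circuit voltage V_A - V_B (nothing connected across the terminals).
Nodal analysis, taking node 2 as the 0 V reference.
Source V1 fixes V_0 = 5 V.
KCL at each unknown node (sum of currents leaving = 0; resistances in Ω):
  Node 1: (V_1 - 5)/24 + (V_1 - 0)/62 + (V_1 - 0)/2.7 = 0
Collecting terms: 0.4282 × V_1 = 0.2083  =>  V_1 = 0.4866 V
V_th = V_1 - V_2 = 0.4866 - 0 = 0.4866 V
Step 2 — R_th: zero the source — replace V1 by a short circuit (node 2 merges into node 0) — and find the resistance seen between A (node 1) and B (node 0).
Reduce the network between node 1 (A) and node 0 (B) by series/parallel combination:
  Rp1 = R1 ‖ R2 ‖ R3 (parallel, all between nodes 0 and 1) = 1/(1/24 + 1/62 + 1/2.7) = 2.336 Ω
R_th = 2.336 Ω
I_n = V_th/R_th = 0.4866/2.336 = 0.2083 A, and R_n = R_th = 2.336 Ω

Final answer: I_n = 0.2083 A, R_n = 2.336 Ω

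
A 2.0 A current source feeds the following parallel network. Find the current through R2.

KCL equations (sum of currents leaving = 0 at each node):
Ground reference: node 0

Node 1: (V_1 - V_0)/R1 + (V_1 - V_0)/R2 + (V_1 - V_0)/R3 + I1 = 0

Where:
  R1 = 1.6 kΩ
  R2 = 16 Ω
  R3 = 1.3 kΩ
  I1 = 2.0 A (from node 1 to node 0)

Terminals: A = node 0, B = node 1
All resistors sit directly between nodes 0 and 1, so they are in parallel and share one voltage V; the full source current 2 A splits among them.
1/R_par = 1/1600 + 1/16 + 1/1300 = 0.06389 S  =>  R_par = 15.65 Ω
V = I × R_par = 2 × 15.65 = 31.3 V
I_R2 = V/R2 = 31.3/16 = 1.956 A

Final answer: 1.956 A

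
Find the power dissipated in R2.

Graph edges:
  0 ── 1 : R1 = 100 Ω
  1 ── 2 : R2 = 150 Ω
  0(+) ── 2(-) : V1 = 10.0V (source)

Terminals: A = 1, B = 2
Nodal analysis, taking node 2 as the 0 V reference.
Source V1 fixes V_0 = 10 V.
KCL at each unknown node (sum of currents leaving = 0; resistances in Ω):
  Node 1: (V_1 - 10)/100 + (V_1 - 0)/150 = 0
Collecting terms: 0.01667 × V_1 = 0.1  =>  V_1 = 6 V
I_R2 = (V_1 - V_2)/R2 = (6 - 0)/150 = 0.04 A
P_R2 = I_R2² × R2 = (0.04)² × 150 = 0.24 W

Final answer: 0.24 W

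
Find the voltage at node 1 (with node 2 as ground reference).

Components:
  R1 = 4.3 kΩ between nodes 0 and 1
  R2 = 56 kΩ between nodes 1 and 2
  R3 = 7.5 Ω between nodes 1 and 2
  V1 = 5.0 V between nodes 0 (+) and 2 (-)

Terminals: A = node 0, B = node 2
Nodal analysis, taking node 2 as the 0 V reference.
Source V1 fixes V_0 = 5 V.
KCL at each unknown node (sum of currents leaving = 0; resistances in Ω):
  Node 1: (V_1 - 5)/4300 + (V_1 - 0)/56000 + (V_1 - 0)/7.5 = 0
Collecting terms: 0.1336 × V_1 = 0.001163  =>  V_1 = 0.008705 V
The requested potential is V_1 = 0.008705 V.

Final answer: V_1 = 0.008705 V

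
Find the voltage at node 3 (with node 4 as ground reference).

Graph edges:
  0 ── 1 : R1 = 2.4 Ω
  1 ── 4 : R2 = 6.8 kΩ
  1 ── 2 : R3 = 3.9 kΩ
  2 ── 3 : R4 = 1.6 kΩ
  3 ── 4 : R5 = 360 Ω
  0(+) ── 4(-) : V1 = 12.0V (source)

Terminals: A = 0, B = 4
Nodal analysis, taking node 4 as the 0 V reference.
Source V1 fixes V_0 = 12 V.
KCL at each unknown node (sum of currents leaving = 0; resistances in Ω):
  Node 1: (V_1 - 12)/2.4 + (V_1 - 0)/6800 + (V_1 - V_2)/3900 = 0
  Node 2: (V_2 - V_1)/3900 + (V_2 - V_3)/1600 = 0
  Node 3: (V_3 - V_2)/1600 + (V_3 - 0)/360 = 0
Collecting terms (coefficients in siemens):
  0.4171·V_1 - 0.0002564·V_2 = 5
  0.0008814·V_2 - 0.0002564·V_1 - 0.000625·V_3 = 0
  0.003403·V_3 - 0.000625·V_2 = 0
Solving these 3 simultaneous equations (Gaussian elimination) gives:
  V_1 = 11.99 V, V_2 = 4.011 V, V_3 = 0.7366 V
The requested potential is V_3 = 0.7366 V.

Final answer: V_3 = 0.7366 V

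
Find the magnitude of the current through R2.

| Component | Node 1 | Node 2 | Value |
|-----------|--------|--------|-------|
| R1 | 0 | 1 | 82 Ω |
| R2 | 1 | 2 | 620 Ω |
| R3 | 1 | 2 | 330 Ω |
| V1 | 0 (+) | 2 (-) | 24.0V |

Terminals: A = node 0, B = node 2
Nodal analysis, taking node 2 as the 0 V reference.
Source V1 fixes V_0 = 24 V.
KCL at each unknown node (sum of currents leaving = 0; resistances in Ω):
  Node 1: (V_1 - 24)/82 + (V_1 - 0)/620 + (V_1 - 0)/330 = 0
Collecting terms: 0.01684 × V_1 = 0.2927  =>  V_1 = 17.38 V
I_R2 = (V_1 - V_2)/R2 = (17.38 - 0)/620 = 0.02804 A
|I_R2| = 0.02804 A

Final answer: |I_R2| = 0.02804 A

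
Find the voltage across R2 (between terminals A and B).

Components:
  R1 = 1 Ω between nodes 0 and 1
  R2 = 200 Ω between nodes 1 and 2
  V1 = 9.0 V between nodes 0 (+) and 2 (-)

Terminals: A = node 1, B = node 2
R1 and R2 are in series across V1 (node 0 → node 1 → node 2), and the output A–B is taken across R2, so this is a voltage divider.
Series current: I = V1/(R1 + R2) = 9/(1 + 200) = 9/201 = 0.04478 A
V_R2 = I × R2 = V1 × R2/(R1 + R2) = 9 × 200/201 = 8.955 V

Final answer: 8.955 V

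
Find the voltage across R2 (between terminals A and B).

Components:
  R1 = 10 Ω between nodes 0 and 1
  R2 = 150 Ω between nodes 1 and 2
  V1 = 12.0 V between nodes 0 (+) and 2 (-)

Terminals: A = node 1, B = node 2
R1 and R2 are in series across V1 (node 0 → node 1 → node 2), and the output A–B is taken across R2, so this is a voltage divider.
Series current: I = V1/(R1 + R2) = 12/(10 + 150) = 12/160 = 0.075 A
V_R2 = I × R2 = V1 × R2/(R1 + R2) = 12 × 150/160 = 11.25 V

Final answer: 11.25 V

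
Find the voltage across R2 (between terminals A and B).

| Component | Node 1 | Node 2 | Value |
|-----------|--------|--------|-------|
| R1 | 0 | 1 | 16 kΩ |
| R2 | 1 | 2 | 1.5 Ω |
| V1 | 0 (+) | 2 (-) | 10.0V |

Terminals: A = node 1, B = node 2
R1 and R2 are in series across V1 (node 0 → node 1 → node 2), and the output A–B is taken across R2, so this is a voltage divider.
Series current: I = V1/(R1 + R2) = 10/(16000 + 1.5) = 10/16000 = 0.0006249 A
V_R2 = I × R2 = V1 × R2/(R1 + R2) = 10 × 1.5/16000 = 0.0009374 V

Final answer: 0.0009374 V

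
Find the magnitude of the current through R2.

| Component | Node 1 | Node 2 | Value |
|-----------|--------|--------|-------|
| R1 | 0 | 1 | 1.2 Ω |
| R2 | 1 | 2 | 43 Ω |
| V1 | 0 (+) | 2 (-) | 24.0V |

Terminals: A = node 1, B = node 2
Nodal analysis, taking node 2 as the 0 V reference.
Source V1 fixes V_0 = 24 V.
KCL at each unknown node (sum of currents leaving = 0; resistances in Ω):
  Node 1: (V_1 - 24)/1.2 + (V_1 - 0)/43 = 0
Collecting terms: 0.8566 × V_1 = 20  =>  V_1 = 23.35 V
I_R2 = (V_1 - V_2)/R2 = (23.35 - 0)/43 = 0.543 A
|I_R2| = 0.543 A

Final answer: |I_R2| = 0.543 A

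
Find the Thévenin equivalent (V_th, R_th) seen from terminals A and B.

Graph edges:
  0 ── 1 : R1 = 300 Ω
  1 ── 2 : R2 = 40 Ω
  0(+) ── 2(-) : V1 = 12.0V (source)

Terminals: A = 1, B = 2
Step 1 — V_th is the open-circuit voltage V_A - V_B (nothing connected across the terminals).
Nodal analysis, taking node 2 as the 0 V reference.
Source V1 fixes V_0 = 12 V.
KCL at each unknown node (sum of currents leaving = 0; resistances in Ω):
  Node 1: (V_1 - 12)/300 + (V_1 - 0)/40 = 0
Collecting terms: 0.02833 × V_1 = 0.04  =>  V_1 = 1.412 V
V_th = V_1 - V_2 = 1.412 - 0 = 1.412 V
Step 2 — R_th: zero the source — replace V1 by a short circuit (node 2 merges into node 0) — and find the resistance seen between A (node 1) and B (node 0).
Reduce the network between node 1 (A) and node 0 (B) by series/parallel combination:
  Rp1 = R1 ‖ R2 (parallel, both between nodes 0 and 1) = 1/(1/300 + 1/40) = 35.29 Ω
R_th = 35.29 Ω

Final answer: V_th = 1.412 V, R_th = 35.29 Ω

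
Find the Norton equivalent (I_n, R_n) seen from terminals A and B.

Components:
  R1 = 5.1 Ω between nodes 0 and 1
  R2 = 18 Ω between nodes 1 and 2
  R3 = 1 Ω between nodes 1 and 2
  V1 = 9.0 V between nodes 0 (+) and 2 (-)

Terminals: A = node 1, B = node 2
Find the Thévenin equivalent first; then I_n = V_th/R_th and R_n = R_th.
Step 1 — V_th is the open-circuit voltage V_A - V_B (nothing connected across the terminals).
Nodal analysis, taking node 2 as the 0 V reference.
Source V1 fixes V_0 = 9 V.
KCL at each unknown node (sum of currents leaving = 0; resistances in Ω):
  Node 1: (V_1 - 9)/5.1 + (V_1 - 0)/18 + (V_1 - 0)/1 = 0
Collecting terms: 1.252 × V_1 = 1.765  =>  V_1 = 1.41 V
V_th = V_1 - V_2 = 1.41 - 0 = 1.41 V
Step 2 — R_th: zero the source — replace V1 by a short circuit (node 2 merges into node 0) — and find the resistance seen between A (node 1) and B (node 0).
Reduce the network between node 1 (A) and node 0 (B) by series/parallel combination:
  Rp1 = R1 ‖ R2 ‖ R3 (parallel, all between nodes 0 and 1) = 1/(1/5.1 + 1/18 + 1/1) = 0.799 Ω
R_th = 0.799 Ω
I_n = V_th/R_th = 1.41/0.799 = 1.765 A, and R_n = R_th = 0.799 Ω

Final answer: I_n = 1.765 A, R_n = 0.799 Ω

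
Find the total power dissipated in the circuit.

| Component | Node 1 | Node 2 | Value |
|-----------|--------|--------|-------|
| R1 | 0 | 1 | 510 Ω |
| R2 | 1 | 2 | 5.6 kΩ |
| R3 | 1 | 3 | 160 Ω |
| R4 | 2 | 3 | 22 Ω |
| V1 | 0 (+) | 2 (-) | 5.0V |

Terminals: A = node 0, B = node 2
Nodal analysis, taking node 2 as the 0 V reference.
Source V1 fixes V_0 = 5 V.
KCL at each unknown node (sum of currents leaving = 0; resistances in Ω):
  Node 1: (V_1 - 5)/510 + (V_1 - 0)/5600 + (V_1 - V_3)/160 = 0
  Node 3: (V_3 - V_1)/160 + (V_3 - 0)/22 = 0
Collecting terms (coefficients in siemens):
  0.008389·V_1 - 0.00625·V_3 = 0.009804
  0.0517·V_3 - 0.00625·V_1 = 0
Determinant D = (0.008389)(0.0517) - (-0.00625)(-0.00625) = 0.0003947
V_1 = [(0.009804)(0.0517) - (-0.00625)(0)]/D = 1.284 V
V_3 = [(0.008389)(0) - (0.009804)(-0.00625)]/D = 0.1552 V
Power in each resistor, P = (ΔV)²/R:
  P_R1 = (5 - 1.284)²/510 = 0.02707 W
  P_R2 = (1.284 - 0)²/5600 = 0.0002945 W
  P_R3 = (1.284 - 0.1552)²/160 = 0.007967 W
  P_R4 = (0 - 0.1552)²/22 = 0.001095 W
P_total = P_R1 + P_R2 + P_R3 + P_R4 = 0.03643 W

Final answer: 0.03643 W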